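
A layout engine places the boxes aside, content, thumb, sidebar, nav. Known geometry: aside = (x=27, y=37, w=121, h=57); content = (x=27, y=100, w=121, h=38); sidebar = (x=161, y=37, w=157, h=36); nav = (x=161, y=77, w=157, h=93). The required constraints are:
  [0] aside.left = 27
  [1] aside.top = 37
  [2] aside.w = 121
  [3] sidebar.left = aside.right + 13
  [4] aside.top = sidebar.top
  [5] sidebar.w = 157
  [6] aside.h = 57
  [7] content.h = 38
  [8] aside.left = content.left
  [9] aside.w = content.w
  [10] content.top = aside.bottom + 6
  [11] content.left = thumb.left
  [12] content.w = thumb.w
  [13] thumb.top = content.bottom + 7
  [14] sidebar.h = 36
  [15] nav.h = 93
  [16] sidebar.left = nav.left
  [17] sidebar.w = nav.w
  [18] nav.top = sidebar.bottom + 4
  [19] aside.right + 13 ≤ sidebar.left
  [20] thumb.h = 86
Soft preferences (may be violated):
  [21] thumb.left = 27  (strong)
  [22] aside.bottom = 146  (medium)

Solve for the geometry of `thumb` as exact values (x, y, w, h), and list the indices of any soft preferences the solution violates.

thumb = (x=27, y=145, w=121, h=86)
violated soft preferences: 22

1. thumb.x = 27  [content.left = thumb.left]
2. thumb.w = 121  [content.w = thumb.w]
3. thumb.y = 145  [thumb.top = content.bottom + 7]
4. thumb.h = 86  [thumb.h = 86]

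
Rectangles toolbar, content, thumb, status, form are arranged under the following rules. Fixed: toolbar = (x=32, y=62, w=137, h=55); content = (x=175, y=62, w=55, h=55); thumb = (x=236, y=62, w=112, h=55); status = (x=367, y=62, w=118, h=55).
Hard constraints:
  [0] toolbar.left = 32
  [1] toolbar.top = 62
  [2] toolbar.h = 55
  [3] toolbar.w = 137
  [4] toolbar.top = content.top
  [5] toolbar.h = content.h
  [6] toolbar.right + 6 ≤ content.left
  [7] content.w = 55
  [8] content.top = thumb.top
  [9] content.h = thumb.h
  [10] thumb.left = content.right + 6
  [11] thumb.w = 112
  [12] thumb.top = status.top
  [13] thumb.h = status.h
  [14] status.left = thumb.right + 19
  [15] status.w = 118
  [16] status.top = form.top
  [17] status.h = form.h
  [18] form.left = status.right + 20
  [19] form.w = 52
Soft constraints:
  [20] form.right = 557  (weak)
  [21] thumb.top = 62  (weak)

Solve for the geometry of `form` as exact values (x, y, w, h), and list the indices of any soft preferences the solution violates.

1. form.y = 62  [status.top = form.top]
2. form.h = 55  [status.h = form.h]
3. form.x = 505  [form.left = status.right + 20]
4. form.w = 52  [form.w = 52]

form = (x=505, y=62, w=52, h=55)
violated soft preferences: none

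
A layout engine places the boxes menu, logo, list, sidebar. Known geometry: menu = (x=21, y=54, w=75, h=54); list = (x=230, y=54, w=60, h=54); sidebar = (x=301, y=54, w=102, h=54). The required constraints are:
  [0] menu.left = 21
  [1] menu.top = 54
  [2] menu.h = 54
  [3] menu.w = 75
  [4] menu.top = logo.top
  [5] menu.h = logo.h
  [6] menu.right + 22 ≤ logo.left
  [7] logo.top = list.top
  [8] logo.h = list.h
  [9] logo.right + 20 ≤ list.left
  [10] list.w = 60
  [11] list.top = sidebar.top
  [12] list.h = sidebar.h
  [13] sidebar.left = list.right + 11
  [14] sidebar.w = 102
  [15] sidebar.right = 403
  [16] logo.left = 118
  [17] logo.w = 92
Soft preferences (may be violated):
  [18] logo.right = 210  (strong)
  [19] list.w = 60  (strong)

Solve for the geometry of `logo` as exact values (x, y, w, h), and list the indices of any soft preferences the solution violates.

1. logo.y = 54  [menu.top = logo.top]
2. logo.h = 54  [menu.h = logo.h]
3. logo.x = 118  [logo.left = 118]
4. logo.w = 92  [logo.w = 92]

logo = (x=118, y=54, w=92, h=54)
violated soft preferences: none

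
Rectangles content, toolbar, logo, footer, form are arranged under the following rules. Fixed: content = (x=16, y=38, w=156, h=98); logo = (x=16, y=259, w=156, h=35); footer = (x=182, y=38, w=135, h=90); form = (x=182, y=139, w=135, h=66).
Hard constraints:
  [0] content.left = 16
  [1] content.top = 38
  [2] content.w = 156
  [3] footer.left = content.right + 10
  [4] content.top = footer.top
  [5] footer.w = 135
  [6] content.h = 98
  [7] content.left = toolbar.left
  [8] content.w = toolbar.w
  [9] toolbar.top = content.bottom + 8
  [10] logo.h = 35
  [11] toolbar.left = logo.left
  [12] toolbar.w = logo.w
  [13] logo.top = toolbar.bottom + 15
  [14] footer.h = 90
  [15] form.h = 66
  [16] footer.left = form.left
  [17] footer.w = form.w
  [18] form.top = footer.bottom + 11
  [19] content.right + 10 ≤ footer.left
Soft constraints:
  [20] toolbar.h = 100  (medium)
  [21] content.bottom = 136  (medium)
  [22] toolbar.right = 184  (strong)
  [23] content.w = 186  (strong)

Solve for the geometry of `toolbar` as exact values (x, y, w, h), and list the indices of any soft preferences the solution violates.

toolbar = (x=16, y=144, w=156, h=100)
violated soft preferences: 22, 23

1. toolbar.x = 16  [content.left = toolbar.left]
2. toolbar.w = 156  [content.w = toolbar.w]
3. toolbar.y = 144  [toolbar.top = content.bottom + 8]
4. toolbar.h = 100  [logo.top = toolbar.bottom + 15]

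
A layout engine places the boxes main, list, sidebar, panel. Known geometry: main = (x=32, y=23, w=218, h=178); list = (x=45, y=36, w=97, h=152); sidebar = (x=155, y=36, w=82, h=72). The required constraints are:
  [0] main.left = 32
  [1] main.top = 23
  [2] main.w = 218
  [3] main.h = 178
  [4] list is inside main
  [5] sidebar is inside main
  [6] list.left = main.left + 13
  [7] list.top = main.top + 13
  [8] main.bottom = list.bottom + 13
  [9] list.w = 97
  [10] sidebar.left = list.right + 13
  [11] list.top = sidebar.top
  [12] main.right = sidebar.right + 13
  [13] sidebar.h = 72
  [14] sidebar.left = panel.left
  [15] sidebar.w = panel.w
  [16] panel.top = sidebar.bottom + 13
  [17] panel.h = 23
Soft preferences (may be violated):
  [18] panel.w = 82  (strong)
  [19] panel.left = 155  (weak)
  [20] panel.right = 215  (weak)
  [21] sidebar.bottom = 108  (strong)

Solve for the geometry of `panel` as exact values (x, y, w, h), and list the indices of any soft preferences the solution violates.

1. panel.x = 155  [sidebar.left = panel.left]
2. panel.w = 82  [sidebar.w = panel.w]
3. panel.y = 121  [panel.top = sidebar.bottom + 13]
4. panel.h = 23  [panel.h = 23]

panel = (x=155, y=121, w=82, h=23)
violated soft preferences: 20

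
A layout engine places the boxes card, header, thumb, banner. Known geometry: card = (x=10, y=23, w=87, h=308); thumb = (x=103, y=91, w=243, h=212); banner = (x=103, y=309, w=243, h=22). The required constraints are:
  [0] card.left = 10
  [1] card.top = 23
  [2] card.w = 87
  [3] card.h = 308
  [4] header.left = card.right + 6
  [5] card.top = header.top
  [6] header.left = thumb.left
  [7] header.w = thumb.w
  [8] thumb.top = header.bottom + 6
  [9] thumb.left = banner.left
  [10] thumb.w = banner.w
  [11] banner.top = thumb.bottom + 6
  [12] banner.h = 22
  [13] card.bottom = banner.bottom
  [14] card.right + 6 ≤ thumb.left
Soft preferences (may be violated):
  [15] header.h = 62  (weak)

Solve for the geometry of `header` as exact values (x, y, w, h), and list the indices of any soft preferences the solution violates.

header = (x=103, y=23, w=243, h=62)
violated soft preferences: none

1. header.x = 103  [header.left = card.right + 6]
2. header.y = 23  [card.top = header.top]
3. header.w = 243  [header.w = thumb.w]
4. header.h = 62  [thumb.top = header.bottom + 6]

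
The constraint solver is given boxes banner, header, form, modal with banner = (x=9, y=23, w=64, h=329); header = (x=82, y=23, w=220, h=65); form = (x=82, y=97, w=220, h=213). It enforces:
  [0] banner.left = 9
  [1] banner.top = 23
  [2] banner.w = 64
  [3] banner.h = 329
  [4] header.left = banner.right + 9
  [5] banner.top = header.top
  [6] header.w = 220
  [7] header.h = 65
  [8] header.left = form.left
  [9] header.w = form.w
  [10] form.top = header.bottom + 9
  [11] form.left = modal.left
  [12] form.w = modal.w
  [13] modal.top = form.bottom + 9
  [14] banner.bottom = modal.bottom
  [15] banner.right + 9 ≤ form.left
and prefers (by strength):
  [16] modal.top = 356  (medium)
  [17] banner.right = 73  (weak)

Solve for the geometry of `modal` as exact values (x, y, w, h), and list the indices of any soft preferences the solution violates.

1. modal.x = 82  [form.left = modal.left]
2. modal.w = 220  [form.w = modal.w]
3. modal.y = 319  [modal.top = form.bottom + 9]
4. modal.h = 33  [banner.bottom = modal.bottom]

modal = (x=82, y=319, w=220, h=33)
violated soft preferences: 16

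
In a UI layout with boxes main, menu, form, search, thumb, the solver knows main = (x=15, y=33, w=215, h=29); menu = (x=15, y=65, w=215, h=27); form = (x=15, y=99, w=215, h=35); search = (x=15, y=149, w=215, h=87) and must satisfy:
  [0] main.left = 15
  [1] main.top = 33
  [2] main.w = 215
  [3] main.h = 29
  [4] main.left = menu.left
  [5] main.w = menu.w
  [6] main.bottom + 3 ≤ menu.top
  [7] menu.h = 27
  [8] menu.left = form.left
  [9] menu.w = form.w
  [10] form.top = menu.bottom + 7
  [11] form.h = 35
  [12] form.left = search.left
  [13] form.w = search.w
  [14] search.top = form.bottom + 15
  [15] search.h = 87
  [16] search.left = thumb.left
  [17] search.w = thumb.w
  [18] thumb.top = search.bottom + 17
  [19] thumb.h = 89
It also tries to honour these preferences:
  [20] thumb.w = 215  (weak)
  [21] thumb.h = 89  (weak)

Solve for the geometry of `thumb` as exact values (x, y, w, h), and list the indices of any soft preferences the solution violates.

1. thumb.x = 15  [search.left = thumb.left]
2. thumb.w = 215  [search.w = thumb.w]
3. thumb.y = 253  [thumb.top = search.bottom + 17]
4. thumb.h = 89  [thumb.h = 89]

thumb = (x=15, y=253, w=215, h=89)
violated soft preferences: none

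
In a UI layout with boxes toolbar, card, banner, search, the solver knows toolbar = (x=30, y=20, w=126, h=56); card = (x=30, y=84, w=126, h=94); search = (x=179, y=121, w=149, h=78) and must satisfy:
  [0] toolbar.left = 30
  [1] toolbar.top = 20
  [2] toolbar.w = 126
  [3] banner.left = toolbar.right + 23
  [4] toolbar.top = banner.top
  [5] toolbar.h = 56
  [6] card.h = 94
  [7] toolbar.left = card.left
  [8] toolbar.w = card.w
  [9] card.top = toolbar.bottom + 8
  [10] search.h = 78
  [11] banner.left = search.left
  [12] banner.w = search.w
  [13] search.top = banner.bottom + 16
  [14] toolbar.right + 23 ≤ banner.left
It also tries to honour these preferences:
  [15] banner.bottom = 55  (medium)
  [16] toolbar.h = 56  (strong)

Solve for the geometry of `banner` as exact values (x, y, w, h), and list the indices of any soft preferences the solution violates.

1. banner.x = 179  [banner.left = toolbar.right + 23]
2. banner.y = 20  [toolbar.top = banner.top]
3. banner.w = 149  [banner.w = search.w]
4. banner.h = 85  [search.top = banner.bottom + 16]

banner = (x=179, y=20, w=149, h=85)
violated soft preferences: 15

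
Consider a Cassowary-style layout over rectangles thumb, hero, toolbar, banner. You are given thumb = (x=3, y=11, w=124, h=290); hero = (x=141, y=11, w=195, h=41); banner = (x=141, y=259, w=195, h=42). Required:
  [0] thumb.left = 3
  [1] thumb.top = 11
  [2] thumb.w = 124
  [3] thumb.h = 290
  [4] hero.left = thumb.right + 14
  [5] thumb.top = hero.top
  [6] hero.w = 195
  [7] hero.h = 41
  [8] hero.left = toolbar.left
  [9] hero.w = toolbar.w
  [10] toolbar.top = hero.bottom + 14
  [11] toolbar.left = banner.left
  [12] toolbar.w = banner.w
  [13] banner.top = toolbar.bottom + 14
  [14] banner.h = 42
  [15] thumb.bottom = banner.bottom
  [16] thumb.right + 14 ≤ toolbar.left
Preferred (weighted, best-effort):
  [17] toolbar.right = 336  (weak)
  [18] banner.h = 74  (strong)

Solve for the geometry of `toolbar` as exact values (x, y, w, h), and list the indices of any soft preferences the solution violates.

1. toolbar.x = 141  [hero.left = toolbar.left]
2. toolbar.w = 195  [hero.w = toolbar.w]
3. toolbar.y = 66  [toolbar.top = hero.bottom + 14]
4. toolbar.h = 179  [banner.top = toolbar.bottom + 14]

toolbar = (x=141, y=66, w=195, h=179)
violated soft preferences: 18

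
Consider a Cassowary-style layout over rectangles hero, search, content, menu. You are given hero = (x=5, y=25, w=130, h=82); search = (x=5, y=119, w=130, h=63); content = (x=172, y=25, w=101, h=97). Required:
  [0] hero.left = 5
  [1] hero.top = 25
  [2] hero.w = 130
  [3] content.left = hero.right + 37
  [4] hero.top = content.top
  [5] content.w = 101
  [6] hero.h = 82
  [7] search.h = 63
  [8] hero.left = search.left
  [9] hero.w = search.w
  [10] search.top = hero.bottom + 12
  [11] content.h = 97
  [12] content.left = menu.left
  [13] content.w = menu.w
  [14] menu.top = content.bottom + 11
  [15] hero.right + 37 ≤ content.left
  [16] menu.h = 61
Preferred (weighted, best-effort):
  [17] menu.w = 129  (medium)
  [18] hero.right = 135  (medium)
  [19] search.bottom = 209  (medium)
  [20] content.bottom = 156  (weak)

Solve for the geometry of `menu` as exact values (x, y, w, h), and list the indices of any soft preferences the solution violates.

menu = (x=172, y=133, w=101, h=61)
violated soft preferences: 17, 19, 20

1. menu.x = 172  [content.left = menu.left]
2. menu.w = 101  [content.w = menu.w]
3. menu.y = 133  [menu.top = content.bottom + 11]
4. menu.h = 61  [menu.h = 61]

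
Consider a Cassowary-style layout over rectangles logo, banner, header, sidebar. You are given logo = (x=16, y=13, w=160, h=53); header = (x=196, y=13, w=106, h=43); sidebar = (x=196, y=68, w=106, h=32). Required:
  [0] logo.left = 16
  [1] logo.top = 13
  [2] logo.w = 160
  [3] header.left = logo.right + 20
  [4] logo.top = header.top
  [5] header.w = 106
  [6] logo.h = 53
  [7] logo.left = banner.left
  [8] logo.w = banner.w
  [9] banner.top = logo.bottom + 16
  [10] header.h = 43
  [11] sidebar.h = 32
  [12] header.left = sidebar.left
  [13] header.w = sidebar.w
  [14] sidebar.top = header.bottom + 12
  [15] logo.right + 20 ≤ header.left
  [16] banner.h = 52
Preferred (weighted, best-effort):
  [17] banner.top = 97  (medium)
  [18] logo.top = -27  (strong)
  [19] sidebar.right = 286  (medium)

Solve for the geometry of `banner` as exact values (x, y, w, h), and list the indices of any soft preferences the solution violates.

banner = (x=16, y=82, w=160, h=52)
violated soft preferences: 17, 18, 19

1. banner.x = 16  [logo.left = banner.left]
2. banner.w = 160  [logo.w = banner.w]
3. banner.y = 82  [banner.top = logo.bottom + 16]
4. banner.h = 52  [banner.h = 52]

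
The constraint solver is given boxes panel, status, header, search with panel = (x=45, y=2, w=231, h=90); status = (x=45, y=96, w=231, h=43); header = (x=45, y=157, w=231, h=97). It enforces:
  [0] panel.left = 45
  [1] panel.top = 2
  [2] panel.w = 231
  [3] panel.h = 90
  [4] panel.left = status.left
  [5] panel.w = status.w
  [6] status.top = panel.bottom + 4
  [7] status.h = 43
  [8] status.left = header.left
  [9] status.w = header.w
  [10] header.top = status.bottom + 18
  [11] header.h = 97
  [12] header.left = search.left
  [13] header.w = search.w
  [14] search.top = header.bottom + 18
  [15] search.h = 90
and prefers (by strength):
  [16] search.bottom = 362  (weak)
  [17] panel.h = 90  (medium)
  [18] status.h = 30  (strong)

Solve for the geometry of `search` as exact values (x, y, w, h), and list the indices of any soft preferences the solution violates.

search = (x=45, y=272, w=231, h=90)
violated soft preferences: 18

1. search.x = 45  [header.left = search.left]
2. search.w = 231  [header.w = search.w]
3. search.y = 272  [search.top = header.bottom + 18]
4. search.h = 90  [search.h = 90]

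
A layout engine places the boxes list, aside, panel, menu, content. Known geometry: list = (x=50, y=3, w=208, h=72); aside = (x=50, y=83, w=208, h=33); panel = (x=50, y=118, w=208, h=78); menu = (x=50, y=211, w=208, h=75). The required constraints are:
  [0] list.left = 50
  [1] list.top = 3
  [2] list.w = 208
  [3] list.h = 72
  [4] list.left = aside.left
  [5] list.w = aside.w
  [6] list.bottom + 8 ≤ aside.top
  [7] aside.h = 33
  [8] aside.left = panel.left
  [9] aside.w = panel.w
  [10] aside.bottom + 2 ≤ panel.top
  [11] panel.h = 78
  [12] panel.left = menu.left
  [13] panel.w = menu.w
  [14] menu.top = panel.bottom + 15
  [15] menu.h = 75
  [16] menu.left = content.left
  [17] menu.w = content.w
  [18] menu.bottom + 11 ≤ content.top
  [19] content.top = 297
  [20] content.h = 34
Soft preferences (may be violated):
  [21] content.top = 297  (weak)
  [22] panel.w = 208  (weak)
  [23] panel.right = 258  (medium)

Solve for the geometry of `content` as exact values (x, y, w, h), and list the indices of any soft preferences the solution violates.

content = (x=50, y=297, w=208, h=34)
violated soft preferences: none

1. content.x = 50  [menu.left = content.left]
2. content.w = 208  [menu.w = content.w]
3. content.y = 297  [content.top = 297]
4. content.h = 34  [content.h = 34]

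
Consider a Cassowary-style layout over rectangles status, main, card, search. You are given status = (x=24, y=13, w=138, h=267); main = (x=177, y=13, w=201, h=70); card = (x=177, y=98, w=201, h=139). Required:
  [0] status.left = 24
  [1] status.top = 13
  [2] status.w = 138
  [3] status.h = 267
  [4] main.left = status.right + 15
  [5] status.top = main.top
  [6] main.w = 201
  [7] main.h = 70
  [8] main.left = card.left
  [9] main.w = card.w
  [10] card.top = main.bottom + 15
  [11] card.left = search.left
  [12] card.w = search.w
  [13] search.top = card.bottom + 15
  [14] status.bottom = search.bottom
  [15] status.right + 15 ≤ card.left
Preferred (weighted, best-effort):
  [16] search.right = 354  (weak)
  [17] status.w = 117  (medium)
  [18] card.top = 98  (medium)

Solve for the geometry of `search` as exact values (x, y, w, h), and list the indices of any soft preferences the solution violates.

1. search.x = 177  [card.left = search.left]
2. search.w = 201  [card.w = search.w]
3. search.y = 252  [search.top = card.bottom + 15]
4. search.h = 28  [status.bottom = search.bottom]

search = (x=177, y=252, w=201, h=28)
violated soft preferences: 16, 17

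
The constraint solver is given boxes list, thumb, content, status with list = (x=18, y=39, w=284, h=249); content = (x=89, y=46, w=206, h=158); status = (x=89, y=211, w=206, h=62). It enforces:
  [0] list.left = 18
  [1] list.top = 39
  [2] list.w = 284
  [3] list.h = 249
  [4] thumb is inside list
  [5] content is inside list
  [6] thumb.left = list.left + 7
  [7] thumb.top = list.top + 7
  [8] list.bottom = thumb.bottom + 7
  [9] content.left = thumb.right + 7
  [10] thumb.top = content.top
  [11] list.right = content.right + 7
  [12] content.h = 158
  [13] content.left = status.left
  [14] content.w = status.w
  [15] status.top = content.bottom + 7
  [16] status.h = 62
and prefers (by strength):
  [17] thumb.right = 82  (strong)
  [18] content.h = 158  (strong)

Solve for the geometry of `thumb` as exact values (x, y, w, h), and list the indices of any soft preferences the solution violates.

thumb = (x=25, y=46, w=57, h=235)
violated soft preferences: none

1. thumb.x = 25  [thumb.left = list.left + 7]
2. thumb.y = 46  [thumb.top = list.top + 7]
3. thumb.h = 235  [list.bottom = thumb.bottom + 7]
4. thumb.w = 57  [content.left = thumb.right + 7]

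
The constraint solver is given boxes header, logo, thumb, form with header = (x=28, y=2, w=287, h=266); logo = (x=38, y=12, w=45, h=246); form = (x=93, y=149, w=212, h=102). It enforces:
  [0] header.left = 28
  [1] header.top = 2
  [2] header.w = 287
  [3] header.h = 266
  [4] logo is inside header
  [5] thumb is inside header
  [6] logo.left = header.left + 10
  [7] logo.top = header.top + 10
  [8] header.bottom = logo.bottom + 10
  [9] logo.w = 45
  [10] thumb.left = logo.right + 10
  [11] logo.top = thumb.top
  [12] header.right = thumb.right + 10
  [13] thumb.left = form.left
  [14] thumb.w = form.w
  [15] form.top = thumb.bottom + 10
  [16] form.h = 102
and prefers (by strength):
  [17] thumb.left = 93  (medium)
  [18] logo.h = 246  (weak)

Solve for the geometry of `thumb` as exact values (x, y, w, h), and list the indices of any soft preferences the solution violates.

1. thumb.x = 93  [thumb.left = logo.right + 10]
2. thumb.y = 12  [logo.top = thumb.top]
3. thumb.w = 212  [header.right = thumb.right + 10]
4. thumb.h = 127  [form.top = thumb.bottom + 10]

thumb = (x=93, y=12, w=212, h=127)
violated soft preferences: none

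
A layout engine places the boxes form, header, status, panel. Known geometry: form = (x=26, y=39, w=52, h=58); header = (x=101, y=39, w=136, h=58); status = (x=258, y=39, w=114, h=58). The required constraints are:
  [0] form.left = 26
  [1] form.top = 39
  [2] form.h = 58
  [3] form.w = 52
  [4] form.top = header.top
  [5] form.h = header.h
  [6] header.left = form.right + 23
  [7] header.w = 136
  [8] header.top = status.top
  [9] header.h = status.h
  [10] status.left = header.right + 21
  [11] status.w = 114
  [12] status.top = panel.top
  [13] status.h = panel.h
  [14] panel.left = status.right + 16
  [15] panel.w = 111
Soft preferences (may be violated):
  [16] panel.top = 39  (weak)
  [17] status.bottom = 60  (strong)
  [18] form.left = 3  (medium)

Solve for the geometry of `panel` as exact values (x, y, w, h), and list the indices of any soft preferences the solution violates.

1. panel.y = 39  [status.top = panel.top]
2. panel.h = 58  [status.h = panel.h]
3. panel.x = 388  [panel.left = status.right + 16]
4. panel.w = 111  [panel.w = 111]

panel = (x=388, y=39, w=111, h=58)
violated soft preferences: 17, 18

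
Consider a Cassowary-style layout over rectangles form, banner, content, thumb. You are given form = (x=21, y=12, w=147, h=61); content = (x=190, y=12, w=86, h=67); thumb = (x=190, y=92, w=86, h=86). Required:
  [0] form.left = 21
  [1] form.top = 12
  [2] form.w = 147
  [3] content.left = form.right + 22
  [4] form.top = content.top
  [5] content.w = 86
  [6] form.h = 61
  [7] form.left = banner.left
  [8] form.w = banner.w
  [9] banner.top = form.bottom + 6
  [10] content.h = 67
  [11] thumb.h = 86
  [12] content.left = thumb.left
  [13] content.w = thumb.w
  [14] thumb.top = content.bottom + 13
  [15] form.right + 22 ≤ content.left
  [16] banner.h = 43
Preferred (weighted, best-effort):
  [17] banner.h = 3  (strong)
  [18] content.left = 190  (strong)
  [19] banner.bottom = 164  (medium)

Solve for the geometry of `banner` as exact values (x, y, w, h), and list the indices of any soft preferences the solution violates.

banner = (x=21, y=79, w=147, h=43)
violated soft preferences: 17, 19

1. banner.x = 21  [form.left = banner.left]
2. banner.w = 147  [form.w = banner.w]
3. banner.y = 79  [banner.top = form.bottom + 6]
4. banner.h = 43  [banner.h = 43]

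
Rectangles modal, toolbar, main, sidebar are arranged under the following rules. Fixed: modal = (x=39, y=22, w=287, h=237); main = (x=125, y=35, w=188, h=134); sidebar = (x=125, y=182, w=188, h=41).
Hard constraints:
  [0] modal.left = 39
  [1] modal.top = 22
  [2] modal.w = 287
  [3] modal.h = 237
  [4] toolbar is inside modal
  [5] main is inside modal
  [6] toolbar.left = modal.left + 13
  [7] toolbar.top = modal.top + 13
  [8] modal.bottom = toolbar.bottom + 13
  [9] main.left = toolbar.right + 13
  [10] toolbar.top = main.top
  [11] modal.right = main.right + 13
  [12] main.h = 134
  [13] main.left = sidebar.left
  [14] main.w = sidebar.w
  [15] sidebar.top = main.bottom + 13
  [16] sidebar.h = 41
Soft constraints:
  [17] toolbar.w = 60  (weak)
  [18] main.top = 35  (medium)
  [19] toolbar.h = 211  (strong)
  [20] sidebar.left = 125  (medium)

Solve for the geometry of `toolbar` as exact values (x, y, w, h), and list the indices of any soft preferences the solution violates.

1. toolbar.x = 52  [toolbar.left = modal.left + 13]
2. toolbar.y = 35  [toolbar.top = modal.top + 13]
3. toolbar.h = 211  [modal.bottom = toolbar.bottom + 13]
4. toolbar.w = 60  [main.left = toolbar.right + 13]

toolbar = (x=52, y=35, w=60, h=211)
violated soft preferences: none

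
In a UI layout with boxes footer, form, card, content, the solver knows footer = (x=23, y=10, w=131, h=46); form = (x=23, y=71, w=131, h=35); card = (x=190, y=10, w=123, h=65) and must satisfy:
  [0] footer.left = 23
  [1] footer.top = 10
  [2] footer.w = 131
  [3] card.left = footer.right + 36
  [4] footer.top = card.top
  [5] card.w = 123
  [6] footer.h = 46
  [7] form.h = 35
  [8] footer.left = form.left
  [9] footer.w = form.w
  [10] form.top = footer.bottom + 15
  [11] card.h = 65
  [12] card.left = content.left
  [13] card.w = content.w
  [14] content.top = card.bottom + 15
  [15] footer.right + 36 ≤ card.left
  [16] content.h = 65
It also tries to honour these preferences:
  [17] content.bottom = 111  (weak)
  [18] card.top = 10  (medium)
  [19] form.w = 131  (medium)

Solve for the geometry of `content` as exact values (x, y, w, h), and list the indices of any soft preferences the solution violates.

1. content.x = 190  [card.left = content.left]
2. content.w = 123  [card.w = content.w]
3. content.y = 90  [content.top = card.bottom + 15]
4. content.h = 65  [content.h = 65]

content = (x=190, y=90, w=123, h=65)
violated soft preferences: 17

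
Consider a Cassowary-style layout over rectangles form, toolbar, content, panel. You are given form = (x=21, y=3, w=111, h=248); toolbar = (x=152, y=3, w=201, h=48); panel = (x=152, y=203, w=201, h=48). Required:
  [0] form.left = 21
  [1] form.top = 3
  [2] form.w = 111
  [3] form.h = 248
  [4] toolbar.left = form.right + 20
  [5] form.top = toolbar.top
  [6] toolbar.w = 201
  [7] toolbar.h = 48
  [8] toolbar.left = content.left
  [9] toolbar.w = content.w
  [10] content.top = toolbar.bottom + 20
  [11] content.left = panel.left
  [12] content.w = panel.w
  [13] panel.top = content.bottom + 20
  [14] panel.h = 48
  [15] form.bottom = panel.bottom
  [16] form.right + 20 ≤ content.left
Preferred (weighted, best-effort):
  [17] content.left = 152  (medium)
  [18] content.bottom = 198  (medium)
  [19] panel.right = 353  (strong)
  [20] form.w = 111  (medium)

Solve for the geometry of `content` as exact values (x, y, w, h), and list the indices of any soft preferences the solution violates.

content = (x=152, y=71, w=201, h=112)
violated soft preferences: 18

1. content.x = 152  [toolbar.left = content.left]
2. content.w = 201  [toolbar.w = content.w]
3. content.y = 71  [content.top = toolbar.bottom + 20]
4. content.h = 112  [panel.top = content.bottom + 20]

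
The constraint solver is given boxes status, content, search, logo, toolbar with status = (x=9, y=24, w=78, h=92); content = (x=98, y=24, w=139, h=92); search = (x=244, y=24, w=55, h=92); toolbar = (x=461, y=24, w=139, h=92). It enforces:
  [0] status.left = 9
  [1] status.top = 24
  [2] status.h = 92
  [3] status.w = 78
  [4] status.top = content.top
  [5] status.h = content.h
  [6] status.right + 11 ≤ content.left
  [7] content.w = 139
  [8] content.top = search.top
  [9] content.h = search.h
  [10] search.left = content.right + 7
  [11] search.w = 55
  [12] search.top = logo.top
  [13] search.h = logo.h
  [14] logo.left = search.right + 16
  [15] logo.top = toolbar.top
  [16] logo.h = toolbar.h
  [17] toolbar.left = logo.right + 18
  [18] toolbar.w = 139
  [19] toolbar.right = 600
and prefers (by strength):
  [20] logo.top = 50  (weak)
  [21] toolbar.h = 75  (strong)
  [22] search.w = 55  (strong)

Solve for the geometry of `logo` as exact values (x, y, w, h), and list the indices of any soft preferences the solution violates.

1. logo.y = 24  [search.top = logo.top]
2. logo.h = 92  [search.h = logo.h]
3. logo.x = 315  [logo.left = search.right + 16]
4. logo.w = 128  [toolbar.left = logo.right + 18]

logo = (x=315, y=24, w=128, h=92)
violated soft preferences: 20, 21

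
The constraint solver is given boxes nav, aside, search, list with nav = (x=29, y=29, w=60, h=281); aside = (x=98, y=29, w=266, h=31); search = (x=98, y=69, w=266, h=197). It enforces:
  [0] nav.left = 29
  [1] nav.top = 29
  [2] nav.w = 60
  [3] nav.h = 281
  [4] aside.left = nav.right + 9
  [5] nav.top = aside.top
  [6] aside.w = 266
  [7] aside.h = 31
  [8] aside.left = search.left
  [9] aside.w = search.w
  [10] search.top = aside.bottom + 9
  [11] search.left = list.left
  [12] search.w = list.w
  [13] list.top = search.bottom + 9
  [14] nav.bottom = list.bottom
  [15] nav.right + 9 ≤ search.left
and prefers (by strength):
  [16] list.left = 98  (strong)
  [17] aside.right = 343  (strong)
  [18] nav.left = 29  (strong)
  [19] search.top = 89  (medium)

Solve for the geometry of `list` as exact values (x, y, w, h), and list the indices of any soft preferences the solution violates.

list = (x=98, y=275, w=266, h=35)
violated soft preferences: 17, 19

1. list.x = 98  [search.left = list.left]
2. list.w = 266  [search.w = list.w]
3. list.y = 275  [list.top = search.bottom + 9]
4. list.h = 35  [nav.bottom = list.bottom]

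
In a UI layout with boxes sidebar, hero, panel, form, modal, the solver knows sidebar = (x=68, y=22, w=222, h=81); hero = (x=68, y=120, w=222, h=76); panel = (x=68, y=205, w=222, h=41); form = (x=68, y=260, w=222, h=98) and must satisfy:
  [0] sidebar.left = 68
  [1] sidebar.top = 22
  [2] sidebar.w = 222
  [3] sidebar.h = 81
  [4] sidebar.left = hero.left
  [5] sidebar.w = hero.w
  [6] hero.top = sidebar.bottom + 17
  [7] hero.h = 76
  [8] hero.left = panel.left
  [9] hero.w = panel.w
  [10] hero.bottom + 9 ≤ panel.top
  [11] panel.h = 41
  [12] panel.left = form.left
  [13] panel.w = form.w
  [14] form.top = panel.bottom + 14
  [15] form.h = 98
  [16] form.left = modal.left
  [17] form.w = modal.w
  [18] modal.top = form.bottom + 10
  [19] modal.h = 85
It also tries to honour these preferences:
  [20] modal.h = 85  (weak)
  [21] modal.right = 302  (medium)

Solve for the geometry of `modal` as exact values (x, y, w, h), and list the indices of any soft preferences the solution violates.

1. modal.x = 68  [form.left = modal.left]
2. modal.w = 222  [form.w = modal.w]
3. modal.y = 368  [modal.top = form.bottom + 10]
4. modal.h = 85  [modal.h = 85]

modal = (x=68, y=368, w=222, h=85)
violated soft preferences: 21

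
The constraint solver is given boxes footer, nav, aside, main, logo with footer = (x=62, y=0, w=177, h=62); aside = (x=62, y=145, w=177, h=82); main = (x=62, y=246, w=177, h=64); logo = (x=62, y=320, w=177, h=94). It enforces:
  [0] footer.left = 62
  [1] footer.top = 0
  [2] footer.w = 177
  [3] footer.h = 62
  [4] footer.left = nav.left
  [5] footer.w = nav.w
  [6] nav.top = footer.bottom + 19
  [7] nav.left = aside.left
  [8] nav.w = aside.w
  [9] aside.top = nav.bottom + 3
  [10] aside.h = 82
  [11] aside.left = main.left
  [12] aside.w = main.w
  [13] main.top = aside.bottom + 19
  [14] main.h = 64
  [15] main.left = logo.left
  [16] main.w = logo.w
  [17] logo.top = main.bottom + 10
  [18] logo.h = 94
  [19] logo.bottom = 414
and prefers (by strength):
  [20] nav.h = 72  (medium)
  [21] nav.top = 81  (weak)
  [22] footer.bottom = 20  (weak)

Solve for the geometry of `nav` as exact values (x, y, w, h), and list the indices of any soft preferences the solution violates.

nav = (x=62, y=81, w=177, h=61)
violated soft preferences: 20, 22

1. nav.x = 62  [footer.left = nav.left]
2. nav.w = 177  [footer.w = nav.w]
3. nav.y = 81  [nav.top = footer.bottom + 19]
4. nav.h = 61  [aside.top = nav.bottom + 3]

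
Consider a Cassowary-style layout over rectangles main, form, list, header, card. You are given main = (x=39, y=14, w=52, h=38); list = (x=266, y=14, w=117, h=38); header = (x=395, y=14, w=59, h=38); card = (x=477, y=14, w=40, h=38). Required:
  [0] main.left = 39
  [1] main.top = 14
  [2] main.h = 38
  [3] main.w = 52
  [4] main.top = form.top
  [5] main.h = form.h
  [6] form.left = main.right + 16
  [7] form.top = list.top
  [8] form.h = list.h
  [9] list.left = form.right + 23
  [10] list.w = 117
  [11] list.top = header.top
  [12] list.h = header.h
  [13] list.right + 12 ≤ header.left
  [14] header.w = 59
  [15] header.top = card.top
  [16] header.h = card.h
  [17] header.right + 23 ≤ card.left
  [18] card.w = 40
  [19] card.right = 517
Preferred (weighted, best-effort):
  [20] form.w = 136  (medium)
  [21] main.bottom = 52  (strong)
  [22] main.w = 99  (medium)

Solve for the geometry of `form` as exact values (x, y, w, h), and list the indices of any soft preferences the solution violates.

form = (x=107, y=14, w=136, h=38)
violated soft preferences: 22

1. form.y = 14  [main.top = form.top]
2. form.h = 38  [main.h = form.h]
3. form.x = 107  [form.left = main.right + 16]
4. form.w = 136  [list.left = form.right + 23]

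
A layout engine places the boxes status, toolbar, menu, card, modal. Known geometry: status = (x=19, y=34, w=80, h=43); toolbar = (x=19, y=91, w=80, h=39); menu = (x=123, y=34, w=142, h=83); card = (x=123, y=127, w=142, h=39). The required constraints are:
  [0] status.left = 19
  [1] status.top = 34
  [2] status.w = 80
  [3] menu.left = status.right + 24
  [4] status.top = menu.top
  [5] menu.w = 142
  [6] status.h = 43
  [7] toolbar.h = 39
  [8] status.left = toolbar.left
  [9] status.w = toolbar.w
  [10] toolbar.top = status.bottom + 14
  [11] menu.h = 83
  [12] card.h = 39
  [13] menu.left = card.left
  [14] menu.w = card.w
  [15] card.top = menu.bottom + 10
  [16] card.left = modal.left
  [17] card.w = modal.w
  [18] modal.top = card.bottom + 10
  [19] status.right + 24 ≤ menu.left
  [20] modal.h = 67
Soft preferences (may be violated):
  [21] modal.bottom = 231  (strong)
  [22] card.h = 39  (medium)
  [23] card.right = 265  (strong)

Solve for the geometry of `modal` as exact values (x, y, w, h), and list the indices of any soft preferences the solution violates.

modal = (x=123, y=176, w=142, h=67)
violated soft preferences: 21

1. modal.x = 123  [card.left = modal.left]
2. modal.w = 142  [card.w = modal.w]
3. modal.y = 176  [modal.top = card.bottom + 10]
4. modal.h = 67  [modal.h = 67]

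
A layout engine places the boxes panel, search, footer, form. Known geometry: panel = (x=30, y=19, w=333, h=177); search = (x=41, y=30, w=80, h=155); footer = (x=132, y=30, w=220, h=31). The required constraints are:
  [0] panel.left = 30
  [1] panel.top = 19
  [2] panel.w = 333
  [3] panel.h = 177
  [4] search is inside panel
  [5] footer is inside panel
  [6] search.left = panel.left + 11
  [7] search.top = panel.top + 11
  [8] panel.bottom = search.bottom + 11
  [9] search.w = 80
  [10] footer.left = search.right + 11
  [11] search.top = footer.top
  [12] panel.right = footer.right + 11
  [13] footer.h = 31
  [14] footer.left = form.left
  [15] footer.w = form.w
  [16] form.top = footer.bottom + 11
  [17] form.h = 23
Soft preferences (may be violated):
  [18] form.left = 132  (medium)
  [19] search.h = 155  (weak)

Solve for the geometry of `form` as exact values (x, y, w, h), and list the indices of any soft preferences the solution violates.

1. form.x = 132  [footer.left = form.left]
2. form.w = 220  [footer.w = form.w]
3. form.y = 72  [form.top = footer.bottom + 11]
4. form.h = 23  [form.h = 23]

form = (x=132, y=72, w=220, h=23)
violated soft preferences: none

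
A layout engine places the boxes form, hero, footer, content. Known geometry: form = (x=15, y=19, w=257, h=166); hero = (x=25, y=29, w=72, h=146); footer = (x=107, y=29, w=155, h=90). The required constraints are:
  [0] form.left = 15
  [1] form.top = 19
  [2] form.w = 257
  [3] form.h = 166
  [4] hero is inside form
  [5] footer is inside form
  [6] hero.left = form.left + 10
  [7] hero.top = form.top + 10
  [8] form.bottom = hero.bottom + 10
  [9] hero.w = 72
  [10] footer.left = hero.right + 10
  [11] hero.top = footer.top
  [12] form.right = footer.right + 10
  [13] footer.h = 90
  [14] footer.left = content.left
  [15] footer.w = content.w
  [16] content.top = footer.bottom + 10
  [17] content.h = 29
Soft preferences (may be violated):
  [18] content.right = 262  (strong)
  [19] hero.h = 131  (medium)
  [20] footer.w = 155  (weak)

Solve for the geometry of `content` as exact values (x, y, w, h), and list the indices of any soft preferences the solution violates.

content = (x=107, y=129, w=155, h=29)
violated soft preferences: 19

1. content.x = 107  [footer.left = content.left]
2. content.w = 155  [footer.w = content.w]
3. content.y = 129  [content.top = footer.bottom + 10]
4. content.h = 29  [content.h = 29]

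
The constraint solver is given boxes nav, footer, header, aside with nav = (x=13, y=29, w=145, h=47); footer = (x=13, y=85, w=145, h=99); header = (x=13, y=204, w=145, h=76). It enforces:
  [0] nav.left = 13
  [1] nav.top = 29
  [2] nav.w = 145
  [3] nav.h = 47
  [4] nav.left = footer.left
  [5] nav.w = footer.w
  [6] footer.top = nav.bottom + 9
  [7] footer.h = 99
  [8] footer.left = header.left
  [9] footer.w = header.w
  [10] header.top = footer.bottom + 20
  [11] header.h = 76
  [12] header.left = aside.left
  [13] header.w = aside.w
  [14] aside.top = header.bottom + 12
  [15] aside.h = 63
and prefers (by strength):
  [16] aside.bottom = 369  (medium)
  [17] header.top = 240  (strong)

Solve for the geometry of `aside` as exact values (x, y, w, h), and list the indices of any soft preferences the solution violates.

1. aside.x = 13  [header.left = aside.left]
2. aside.w = 145  [header.w = aside.w]
3. aside.y = 292  [aside.top = header.bottom + 12]
4. aside.h = 63  [aside.h = 63]

aside = (x=13, y=292, w=145, h=63)
violated soft preferences: 16, 17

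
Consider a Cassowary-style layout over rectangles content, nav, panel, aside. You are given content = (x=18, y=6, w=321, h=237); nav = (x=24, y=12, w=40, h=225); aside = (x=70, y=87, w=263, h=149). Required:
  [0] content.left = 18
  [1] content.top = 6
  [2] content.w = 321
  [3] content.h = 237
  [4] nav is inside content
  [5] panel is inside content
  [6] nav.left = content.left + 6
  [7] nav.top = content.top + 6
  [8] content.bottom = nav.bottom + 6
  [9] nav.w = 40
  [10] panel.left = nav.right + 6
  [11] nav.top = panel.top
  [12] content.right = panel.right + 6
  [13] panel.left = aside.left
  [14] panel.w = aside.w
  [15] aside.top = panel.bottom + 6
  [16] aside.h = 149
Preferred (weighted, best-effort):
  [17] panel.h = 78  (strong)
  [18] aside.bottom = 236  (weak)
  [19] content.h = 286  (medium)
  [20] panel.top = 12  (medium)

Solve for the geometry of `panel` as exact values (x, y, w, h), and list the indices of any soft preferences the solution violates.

1. panel.x = 70  [panel.left = nav.right + 6]
2. panel.y = 12  [nav.top = panel.top]
3. panel.w = 263  [content.right = panel.right + 6]
4. panel.h = 69  [aside.top = panel.bottom + 6]

panel = (x=70, y=12, w=263, h=69)
violated soft preferences: 17, 19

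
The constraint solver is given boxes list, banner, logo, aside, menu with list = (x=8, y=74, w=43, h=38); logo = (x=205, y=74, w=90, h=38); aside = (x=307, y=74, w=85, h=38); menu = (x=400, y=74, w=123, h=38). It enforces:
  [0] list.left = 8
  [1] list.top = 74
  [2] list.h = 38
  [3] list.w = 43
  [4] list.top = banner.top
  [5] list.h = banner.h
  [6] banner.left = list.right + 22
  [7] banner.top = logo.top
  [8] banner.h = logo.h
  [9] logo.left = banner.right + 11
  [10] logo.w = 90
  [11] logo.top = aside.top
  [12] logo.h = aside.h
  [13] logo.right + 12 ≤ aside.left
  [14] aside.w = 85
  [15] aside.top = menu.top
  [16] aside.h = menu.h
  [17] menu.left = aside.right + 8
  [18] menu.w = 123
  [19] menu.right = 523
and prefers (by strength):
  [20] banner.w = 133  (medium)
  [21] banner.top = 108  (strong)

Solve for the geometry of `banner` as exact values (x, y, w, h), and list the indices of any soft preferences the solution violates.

1. banner.y = 74  [list.top = banner.top]
2. banner.h = 38  [list.h = banner.h]
3. banner.x = 73  [banner.left = list.right + 22]
4. banner.w = 121  [logo.left = banner.right + 11]

banner = (x=73, y=74, w=121, h=38)
violated soft preferences: 20, 21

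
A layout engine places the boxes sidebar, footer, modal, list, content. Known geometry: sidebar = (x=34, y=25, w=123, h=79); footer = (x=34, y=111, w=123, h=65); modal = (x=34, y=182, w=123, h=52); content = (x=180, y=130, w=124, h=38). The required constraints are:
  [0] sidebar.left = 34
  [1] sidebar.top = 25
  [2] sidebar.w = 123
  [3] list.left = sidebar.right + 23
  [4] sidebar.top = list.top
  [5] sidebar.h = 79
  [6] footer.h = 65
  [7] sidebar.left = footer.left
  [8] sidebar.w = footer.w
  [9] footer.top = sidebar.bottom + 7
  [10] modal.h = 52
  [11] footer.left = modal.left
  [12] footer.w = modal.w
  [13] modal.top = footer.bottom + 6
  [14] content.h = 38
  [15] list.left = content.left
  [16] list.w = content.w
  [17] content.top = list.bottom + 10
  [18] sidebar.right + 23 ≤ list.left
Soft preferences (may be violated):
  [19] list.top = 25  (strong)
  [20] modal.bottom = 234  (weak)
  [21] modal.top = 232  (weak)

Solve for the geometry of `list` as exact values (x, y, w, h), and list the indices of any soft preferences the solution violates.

list = (x=180, y=25, w=124, h=95)
violated soft preferences: 21

1. list.x = 180  [list.left = sidebar.right + 23]
2. list.y = 25  [sidebar.top = list.top]
3. list.w = 124  [list.w = content.w]
4. list.h = 95  [content.top = list.bottom + 10]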